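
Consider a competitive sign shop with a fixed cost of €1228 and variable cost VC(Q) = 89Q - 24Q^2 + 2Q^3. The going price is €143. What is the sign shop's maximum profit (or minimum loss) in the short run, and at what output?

Profit = -€256 at Q = 9

AVC = 89 - 24Q + 2Q^2 has its minimum €17 at Q = 6; price €143 clears that bar, so the firm operates.
With MC = 89 - 48Q + 6Q^2, P = MC on the upward-sloping part at Q* = 9.
TR = 143·9 = 1287. TC = 1228 + 315 = 1543. Profit = 1287 − 1543 = -€256.
That loss of €256 beats the €1228 the firm would lose by shutting down; producing recovers €972 of fixed cost.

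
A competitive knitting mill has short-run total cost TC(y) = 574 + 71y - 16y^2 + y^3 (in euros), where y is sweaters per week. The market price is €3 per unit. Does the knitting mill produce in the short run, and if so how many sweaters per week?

Shut down

Strip out fixed cost: VC = 71y - 16y^2 + y^3. Then AVC = 71 - 16y + y^2 and MC = 71 - 32y + 3y^2.
The AVC parabola has its vertex at y = 16/2 = 8, where AVC = 71 - 16·8 + 8^2 = €7.
With P < min AVC (€3 < €7), every unit sold adds to the loss.
Best response: produce nothing and absorb the €574 fixed cost.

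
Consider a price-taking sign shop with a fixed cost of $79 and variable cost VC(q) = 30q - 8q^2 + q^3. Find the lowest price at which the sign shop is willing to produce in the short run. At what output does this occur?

$14 per unit, at q = 4

The shutdown price is the minimum of AVC. VC = 30q - 8q^2 + q^3, so AVC = 30 - 8q + q^2.
At the minimum of AVC, MC = AVC. MC = 30 - 16q + 3q^2; setting MC = AVC gives 2q^2 - 8q = 0, so q = 4. min AVC = 14.
For P < $14 the firm produces nothing.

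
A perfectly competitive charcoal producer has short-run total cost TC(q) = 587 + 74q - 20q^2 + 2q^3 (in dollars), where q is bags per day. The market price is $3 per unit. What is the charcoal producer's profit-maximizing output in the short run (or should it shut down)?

From TC, MC = TC'(q) = 74 - 40q + 6q^2 and AVC = VC/q = 74 - 20q + 2q^2.
AVC is minimized where dAVC/dq = -20 + 4q = 0, at q = 5; min AVC = 74 - 20·5 + 2·5^2 = $24.
With P < min AVC ($3 < $24), every unit sold adds to the loss.
Best response: produce nothing and absorb the $587 fixed cost.

Shut down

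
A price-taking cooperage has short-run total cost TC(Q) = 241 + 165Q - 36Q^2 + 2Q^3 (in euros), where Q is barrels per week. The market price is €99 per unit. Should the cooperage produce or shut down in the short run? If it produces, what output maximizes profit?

Strip out fixed cost: VC = 165Q - 36Q^2 + 2Q^3. Then AVC = 165 - 36Q + 2Q^2 and MC = 165 - 72Q + 6Q^2.
AVC hits its minimum where MC = AVC, at Q = 9, giving min AVC = 165 - 36·9 + 2·9^2 = €3.
P = €99 exceeds min AVC = €3, so the firm stays open.
Set P = MC: 99 = 165 - 72Q + 6Q^2 → 66 - 72Q + 6Q^2 = 0. The roots are Q = 1 and Q = 11; the profit-maximizing output is on the rising part of MC, so Q* = 11.
Check: AVC at Q = 11 is €11 ≤ P, so revenue covers variable cost.
Profit = P·Q − TC = 99·11 − 362 = €727.

Produce at Q = 11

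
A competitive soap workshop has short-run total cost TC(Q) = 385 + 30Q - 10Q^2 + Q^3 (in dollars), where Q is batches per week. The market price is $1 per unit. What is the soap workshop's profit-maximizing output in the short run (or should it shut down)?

Shut down

Variable cost is VC = 30Q - 10Q^2 + Q^3, so AVC = VC/Q = 30 - 10Q + Q^2 and MC = dTC/dQ = 30 - 20Q + 3Q^2.
AVC hits its minimum where MC = AVC, at Q = 5, giving min AVC = 30 - 10·5 + 5^2 = $5.
Since P = $1 < min AVC = $5, price fails to cover variable cost at any output.
Best response: produce nothing and absorb the $385 fixed cost.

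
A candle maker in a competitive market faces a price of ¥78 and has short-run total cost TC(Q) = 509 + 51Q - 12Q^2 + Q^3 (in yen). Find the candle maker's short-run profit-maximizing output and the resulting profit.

AVC = 51 - 12Q + Q^2 has its minimum ¥15 at Q = 6; price ¥78 clears that bar, so the firm operates.
MC = 51 - 24Q + 3Q^2. Setting P = MC and taking the root on the rising branch gives Q* = 9.
TR = 78·9 = 702. TC = 509 + 216 = 725. Profit = 702 − 725 = -¥23.
By producing, the firm covers all variable cost plus ¥486 of fixed cost; shutting down would lose the full ¥509.

Profit = -¥23 at Q = 9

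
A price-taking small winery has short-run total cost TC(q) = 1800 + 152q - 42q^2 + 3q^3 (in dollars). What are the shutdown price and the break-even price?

Shutdown price = $5; break-even price = $212

Shutdown price = min AVC. AVC = 152 - 42q + 3q^2, with vertex at q = 7 and minimum $5.
ATC = 1800/q + 152 - 42q + 3q^2. Setting dATC/dq = −1800/q^2 − 42 + 6q = 0 gives q = 10 (since 6·10^3 − 42·10^2 = 1800).
min ATC = 1800/10 + 152 − 42·10 + 3·10^2 = $212. That is the break-even price.
For $5 ≤ P < $212 the firm produces at a loss; below $5 it shuts down.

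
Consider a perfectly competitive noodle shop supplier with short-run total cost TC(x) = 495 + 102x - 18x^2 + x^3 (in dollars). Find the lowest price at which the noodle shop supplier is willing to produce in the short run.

$21 per unit

The shutdown price is the minimum of AVC. VC = 102x - 18x^2 + x^3, so AVC = 102 - 18x + x^2.
At the minimum of AVC, MC = AVC. MC = 102 - 36x + 3x^2; setting MC = AVC gives 2x^2 - 18x = 0, so x = 9. min AVC = 21.
For P < $21 the firm produces nothing.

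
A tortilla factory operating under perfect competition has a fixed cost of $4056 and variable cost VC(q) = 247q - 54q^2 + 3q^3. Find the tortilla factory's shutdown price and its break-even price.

Shutdown price = min AVC. AVC = 247 - 54q + 3q^2, with vertex at q = 9 and minimum $4.
ATC = 4056/q + 247 - 54q + 3q^2. Setting dATC/dq = −4056/q^2 − 54 + 6q = 0 gives q = 13 (since 6·13^3 − 54·13^2 = 4056).
min ATC = 4056/13 + 247 − 54·13 + 3·13^2 = $364. That is the break-even price.
For $4 ≤ P < $364 the firm produces at a loss; below $4 it shuts down.

Shutdown price = $4; break-even price = $364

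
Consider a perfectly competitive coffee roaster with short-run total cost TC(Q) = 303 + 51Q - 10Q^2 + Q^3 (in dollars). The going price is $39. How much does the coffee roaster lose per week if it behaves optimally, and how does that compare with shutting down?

AVC = 51 - 10Q + Q^2 has its minimum $26 at Q = 5; price $39 clears that bar, so the firm operates.
With MC = 51 - 20Q + 3Q^2, P = MC on the upward-sloping part at Q* = 6.
TR = 39·6 = 234. TC = 303 + 162 = 465. Profit = 234 − 465 = -$231.
Shutting down would mean losing the fixed cost of $303, so operating at a loss of $231 is better by $72.

Profit = -$231 at Q = 6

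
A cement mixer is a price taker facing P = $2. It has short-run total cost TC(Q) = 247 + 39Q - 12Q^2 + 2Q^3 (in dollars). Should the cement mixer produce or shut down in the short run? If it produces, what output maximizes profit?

Variable cost is VC = 39Q - 12Q^2 + 2Q^3, so AVC = VC/Q = 39 - 12Q + 2Q^2 and MC = dTC/dQ = 39 - 24Q + 6Q^2.
AVC is minimized where dAVC/dQ = -12 + 4Q = 0, at Q = 3; min AVC = 39 - 12·3 + 2·3^2 = $21.
P = $2 lies below min AVC = $21; no output level covers variable cost.
The firm minimizes its loss by shutting down and losing only its fixed cost of $247.

Shut down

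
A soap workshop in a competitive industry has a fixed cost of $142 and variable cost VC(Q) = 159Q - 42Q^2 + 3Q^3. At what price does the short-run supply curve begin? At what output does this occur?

The firm shuts down when price falls below the minimum of average variable cost. AVC = VC/Q = 159 - 42Q + 3Q^2.
At the minimum of AVC, MC = AVC. MC = 159 - 84Q + 9Q^2; setting MC = AVC gives 6Q^2 - 42Q = 0, so Q = 7. min AVC = 12.
The firm shuts down for any P below $12.

$12 per unit, at Q = 7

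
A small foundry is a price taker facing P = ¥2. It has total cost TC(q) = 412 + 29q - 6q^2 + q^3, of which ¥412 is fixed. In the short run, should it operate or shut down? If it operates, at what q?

From TC, MC = TC'(q) = 29 - 12q + 3q^2 and AVC = VC/q = 29 - 6q + q^2.
AVC hits its minimum where MC = AVC, at q = 3, giving min AVC = 29 - 6·3 + 3^2 = ¥20.
P = ¥2 lies below min AVC = ¥20; no output level covers variable cost.
Best response: produce nothing and absorb the ¥412 fixed cost.

Shut down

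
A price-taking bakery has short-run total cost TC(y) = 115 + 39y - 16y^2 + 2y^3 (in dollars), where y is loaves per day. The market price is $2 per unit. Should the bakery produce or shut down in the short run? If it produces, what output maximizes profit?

From TC, MC = TC'(y) = 39 - 32y + 6y^2 and AVC = VC/y = 39 - 16y + 2y^2.
The AVC parabola has its vertex at y = 16/4 = 4, where AVC = 39 - 16·4 + 2·4^2 = $7.
Since P = $2 < min AVC = $7, price fails to cover variable cost at any output.
The firm minimizes its loss by shutting down and losing only its fixed cost of $115.

Shut down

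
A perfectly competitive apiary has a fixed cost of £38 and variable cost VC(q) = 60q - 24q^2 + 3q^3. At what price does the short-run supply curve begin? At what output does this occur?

£12 per unit, at q = 4

The shutdown price is the minimum of AVC. VC = 60q - 24q^2 + 3q^3, so AVC = 60 - 24q + 3q^2.
At the minimum of AVC, MC = AVC. MC = 60 - 48q + 9q^2; setting MC = AVC gives 6q^2 - 24q = 0, so q = 4. min AVC = 12.
For P < £12 the firm produces nothing.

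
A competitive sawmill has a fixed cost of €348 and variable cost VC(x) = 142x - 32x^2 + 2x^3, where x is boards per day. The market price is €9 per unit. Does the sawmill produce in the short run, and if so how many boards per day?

Shut down

Strip out fixed cost: VC = 142x - 32x^2 + 2x^3. Then AVC = 142 - 32x + 2x^2 and MC = 142 - 64x + 6x^2.
The AVC parabola has its vertex at x = 32/4 = 8, where AVC = 142 - 32·8 + 2·8^2 = €14.
Since P = €9 < min AVC = €14, price fails to cover variable cost at any output.
Shutting down limits the loss to fixed cost, €348.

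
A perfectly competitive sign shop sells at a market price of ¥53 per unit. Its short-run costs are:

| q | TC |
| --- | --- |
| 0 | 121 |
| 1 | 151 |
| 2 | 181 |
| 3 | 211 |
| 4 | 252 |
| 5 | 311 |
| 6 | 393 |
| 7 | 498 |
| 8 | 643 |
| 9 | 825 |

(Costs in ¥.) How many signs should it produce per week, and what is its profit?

Profit at each row (π = 53q − TC): q=0: -121; q=1: -98; q=2: -75; q=3: -52; q=4: -40; q=5: -46; q=6: -75; q=7: -127; q=8: -219; q=9: -348.
Profit is maximized at q = 4. AVC there is 131/4 = ¥32.75 ≤ P, so producing beats shutting down (which would give -¥121).

q = 4; profit = -¥40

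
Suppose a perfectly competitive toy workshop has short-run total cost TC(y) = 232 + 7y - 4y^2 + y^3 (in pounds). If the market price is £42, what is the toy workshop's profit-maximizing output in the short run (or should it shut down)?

From TC, MC = TC'(y) = 7 - 8y + 3y^2 and AVC = VC/y = 7 - 4y + y^2.
The AVC parabola has its vertex at y = 4/2 = 2, where AVC = 7 - 4·2 + 2^2 = £3.
Because £42 ≥ £3, revenue can cover variable cost; the firm operates.
Set P = MC: 42 = 7 - 8y + 3y^2 → -35 - 8y + 3y^2 = 0. The roots are y = -7/3 and y = 5; the profit-maximizing output is on the rising part of MC, so y* = 5.
Check: AVC at y = 5 is £12 ≤ P, so revenue covers variable cost.
Profit = P·y − TC = 42·5 − 292 = -£82, a loss, but smaller than the £232 fixed cost the firm would lose by shutting down.

Produce at y = 5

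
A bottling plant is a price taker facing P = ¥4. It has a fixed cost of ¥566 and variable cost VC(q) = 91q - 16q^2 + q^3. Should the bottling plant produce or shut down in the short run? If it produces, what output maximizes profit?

Shut down

Variable cost is VC = 91q - 16q^2 + q^3, so AVC = VC/q = 91 - 16q + q^2 and MC = dTC/dq = 91 - 32q + 3q^2.
The AVC parabola has its vertex at q = 16/2 = 8, where AVC = 91 - 16·8 + 8^2 = ¥27.
With P < min AVC (¥4 < ¥27), every unit sold adds to the loss.
Shutting down limits the loss to fixed cost, ¥566.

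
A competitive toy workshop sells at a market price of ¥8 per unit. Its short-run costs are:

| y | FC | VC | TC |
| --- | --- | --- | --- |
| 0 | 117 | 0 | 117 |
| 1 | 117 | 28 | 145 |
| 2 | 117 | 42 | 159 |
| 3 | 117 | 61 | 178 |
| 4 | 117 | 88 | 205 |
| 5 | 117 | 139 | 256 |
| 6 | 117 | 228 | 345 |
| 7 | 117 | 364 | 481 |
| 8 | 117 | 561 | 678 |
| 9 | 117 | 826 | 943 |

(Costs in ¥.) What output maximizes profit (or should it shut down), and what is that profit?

Profit at each row (π = 8y − TC): y=0: -117; y=1: -137; y=2: -143; y=3: -154; y=4: -173; y=5: -216; y=6: -297; y=7: -425; y=8: -614; y=9: -871.
Profit is highest at y = 0. Equivalently, the lowest AVC in the table is 61/3 ≈ ¥20.33 at y = 3, and P = ¥8 falls below it — price never covers variable cost, so the firm shuts down and loses only its fixed cost.

y = 0 (shut down); profit = -¥117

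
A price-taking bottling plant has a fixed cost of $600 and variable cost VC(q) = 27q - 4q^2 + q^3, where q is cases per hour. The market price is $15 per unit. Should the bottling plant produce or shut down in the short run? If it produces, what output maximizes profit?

Shut down

Strip out fixed cost: VC = 27q - 4q^2 + q^3. Then AVC = 27 - 4q + q^2 and MC = 27 - 8q + 3q^2.
AVC is minimized where dAVC/dq = -4 + 2q = 0, at q = 2; min AVC = 27 - 4·2 + 2^2 = $23.
Since P = $15 < min AVC = $23, price fails to cover variable cost at any output.
Best response: produce nothing and absorb the $600 fixed cost.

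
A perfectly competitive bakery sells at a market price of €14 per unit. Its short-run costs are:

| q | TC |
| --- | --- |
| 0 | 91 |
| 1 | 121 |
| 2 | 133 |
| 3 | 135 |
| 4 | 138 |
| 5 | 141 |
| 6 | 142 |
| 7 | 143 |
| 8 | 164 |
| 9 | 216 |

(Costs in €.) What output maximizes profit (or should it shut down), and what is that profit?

Tabulate TR − TC: q=0: -91; q=1: -107; q=2: -105; q=3: -93; q=4: -82; q=5: -71; q=6: -58; q=7: -45; q=8: -52; q=9: -90.
Profit is maximized at q = 7. AVC there is 52/7 = €7.43 ≤ P, so producing beats shutting down (which would give -€91).

q = 7; profit = -€45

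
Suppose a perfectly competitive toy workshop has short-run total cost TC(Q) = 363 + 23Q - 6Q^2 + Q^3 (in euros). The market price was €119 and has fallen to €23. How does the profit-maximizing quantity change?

MC = 23 - 12Q + 3Q^2; the shutdown threshold is min AVC = €14 (at Q = 3).
With P = €119 above the shutdown price, P = MC gives Q = 8.
At P = €23 ≥ min AVC, set P = MC: Q = 4. The firm stays open but cuts output.

Output falls from 8 to 4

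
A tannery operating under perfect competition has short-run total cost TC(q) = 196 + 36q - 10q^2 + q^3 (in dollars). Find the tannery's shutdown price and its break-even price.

Shutdown price = $11; break-even price = $43

Shutdown price = min AVC. AVC = 36 - 10q + q^2, with vertex at q = 5 and minimum $11.
ATC = 196/q + 36 - 10q + q^2. Setting dATC/dq = −196/q^2 − 10 + 2q = 0 gives q = 7 (since 2·7^3 − 10·7^2 = 196).
min ATC = 196/7 + 36 − 10·7 + 7^2 = $43. That is the break-even price.
Between these two prices the firm operates at a loss; above $43 it earns a profit.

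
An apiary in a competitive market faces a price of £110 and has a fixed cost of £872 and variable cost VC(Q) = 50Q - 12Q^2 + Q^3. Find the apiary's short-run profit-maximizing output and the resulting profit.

Profit = -£72 at Q = 10

AVC = 50 - 12Q + Q^2; min AVC = £14 at Q = 6. Since P = £110 ≥ min AVC, the firm produces.
MC = 50 - 24Q + 3Q^2. Setting P = MC and taking the root on the rising branch gives Q* = 10.
TR = 110·10 = 1100. TC = 872 + 300 = 1172. Profit = 1100 − 1172 = -£72.
Shutting down would mean losing the fixed cost of £872, so operating at a loss of £72 is better by £800.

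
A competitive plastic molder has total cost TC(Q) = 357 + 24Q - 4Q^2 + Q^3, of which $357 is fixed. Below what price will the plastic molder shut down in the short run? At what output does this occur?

The firm shuts down when price falls below the minimum of average variable cost. AVC = VC/Q = 24 - 4Q + Q^2.
At the minimum of AVC, MC = AVC. MC = 24 - 8Q + 3Q^2; setting MC = AVC gives 2Q^2 - 4Q = 0, so Q = 2. min AVC = 20.
The firm shuts down for any P below $20.

$20 per unit, at Q = 2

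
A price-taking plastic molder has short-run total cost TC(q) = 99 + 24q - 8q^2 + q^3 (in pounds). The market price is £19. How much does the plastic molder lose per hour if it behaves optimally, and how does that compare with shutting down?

AVC = 24 - 8q + q^2 has its minimum £8 at q = 4; price £19 clears that bar, so the firm operates.
With MC = 24 - 16q + 3q^2, P = MC on the upward-sloping part at q* = 5.
TR = 19·5 = 95. TC = 99 + 45 = 144. Profit = 95 − 144 = -£49.
Shutting down would mean losing the fixed cost of £99, so operating at a loss of £49 is better by £50.

Profit = -£49 at q = 5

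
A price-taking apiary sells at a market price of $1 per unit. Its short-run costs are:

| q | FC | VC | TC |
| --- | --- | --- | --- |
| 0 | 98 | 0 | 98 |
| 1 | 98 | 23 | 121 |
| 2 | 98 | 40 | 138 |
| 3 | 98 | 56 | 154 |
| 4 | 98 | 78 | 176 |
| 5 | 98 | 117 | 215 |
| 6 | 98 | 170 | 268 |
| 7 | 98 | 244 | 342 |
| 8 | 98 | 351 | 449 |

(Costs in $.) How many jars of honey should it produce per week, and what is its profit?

q = 0 (shut down); profit = -$98

Tabulate TR − TC: q=0: -98; q=1: -120; q=2: -136; q=3: -151; q=4: -172; q=5: -210; q=6: -262; q=7: -335; q=8: -441.
Profit is highest at q = 0. Equivalently, the lowest AVC in the table is 56/3 ≈ $18.67 at q = 3, and P = $1 falls below it — price never covers variable cost, so the firm shuts down and loses only its fixed cost.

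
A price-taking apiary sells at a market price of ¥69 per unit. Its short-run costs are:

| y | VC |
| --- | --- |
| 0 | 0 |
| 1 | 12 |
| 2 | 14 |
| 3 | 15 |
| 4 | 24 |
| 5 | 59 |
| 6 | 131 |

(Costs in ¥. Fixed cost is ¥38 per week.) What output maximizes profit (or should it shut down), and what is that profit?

y = 5; profit = ¥248

Compute π = P·y − TC at each output: y=0: -38; y=1: 19; y=2: 86; y=3: 154; y=4: 214; y=5: 248; y=6: 245.
Profit is maximized at y = 5. AVC there is 59/5 = ¥11.80 ≤ P, so producing beats shutting down (which would give -¥38).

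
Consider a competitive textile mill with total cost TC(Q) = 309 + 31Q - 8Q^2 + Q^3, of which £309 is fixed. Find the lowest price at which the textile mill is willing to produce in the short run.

Short-run supply begins at min AVC. From VC = 31Q - 8Q^2 + Q^3, AVC = 31 - 8Q + Q^2.
At the minimum of AVC, MC = AVC. MC = 31 - 16Q + 3Q^2; setting MC = AVC gives 2Q^2 - 8Q = 0, so Q = 4. min AVC = 15.
For P < £15 the firm produces nothing.

£15 per unit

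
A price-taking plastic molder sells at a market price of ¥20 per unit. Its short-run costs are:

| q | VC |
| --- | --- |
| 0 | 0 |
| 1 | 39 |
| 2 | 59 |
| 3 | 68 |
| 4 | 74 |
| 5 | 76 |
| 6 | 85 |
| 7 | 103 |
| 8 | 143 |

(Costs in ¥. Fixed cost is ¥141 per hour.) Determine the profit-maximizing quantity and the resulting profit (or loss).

q = 7; profit = -¥104

Profit at each row (π = 20q − TC): q=0: -141; q=1: -160; q=2: -160; q=3: -149; q=4: -135; q=5: -117; q=6: -106; q=7: -104; q=8: -124.
Profit is maximized at q = 7. AVC there is 103/7 = ¥14.71 ≤ P, so producing beats shutting down (which would give -¥141).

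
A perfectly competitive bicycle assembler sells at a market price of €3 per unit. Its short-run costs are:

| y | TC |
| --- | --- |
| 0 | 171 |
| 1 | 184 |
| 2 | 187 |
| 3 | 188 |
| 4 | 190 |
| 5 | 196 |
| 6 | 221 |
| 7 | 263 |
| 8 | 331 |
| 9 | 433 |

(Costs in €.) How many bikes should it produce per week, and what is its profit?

y = 0 (shut down); profit = -€171

Profit at each row (π = 3y − TC): y=0: -171; y=1: -181; y=2: -181; y=3: -179; y=4: -178; y=5: -181; y=6: -203; y=7: -242; y=8: -307; y=9: -406.
Profit is highest at y = 0. Equivalently, the lowest AVC in the table is 19/4 ≈ €4.75 at y = 4, and P = €3 falls below it — price never covers variable cost, so the firm shuts down and loses only its fixed cost.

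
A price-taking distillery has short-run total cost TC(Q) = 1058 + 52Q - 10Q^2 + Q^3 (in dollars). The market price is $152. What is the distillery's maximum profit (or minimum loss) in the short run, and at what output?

Profit = -$58 at Q = 10

AVC = 52 - 10Q + Q^2 has its minimum $27 at Q = 5; price $152 clears that bar, so the firm operates.
MC = 52 - 20Q + 3Q^2. Setting P = MC and taking the root on the rising branch gives Q* = 10.
TR = 152·10 = 1520. TC = 1058 + 520 = 1578. Profit = 1520 − 1578 = -$58.
Shutting down would mean losing the fixed cost of $1058, so operating at a loss of $58 is better by $1000.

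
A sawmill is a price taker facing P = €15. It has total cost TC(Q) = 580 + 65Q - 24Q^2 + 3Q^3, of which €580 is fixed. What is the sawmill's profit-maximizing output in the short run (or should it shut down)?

Shut down

Variable cost is VC = 65Q - 24Q^2 + 3Q^3, so AVC = VC/Q = 65 - 24Q + 3Q^2 and MC = dTC/dQ = 65 - 48Q + 9Q^2.
The AVC parabola has its vertex at Q = 24/6 = 4, where AVC = 65 - 24·4 + 3·4^2 = €17.
With P < min AVC (€15 < €17), every unit sold adds to the loss.
Best response: produce nothing and absorb the €580 fixed cost.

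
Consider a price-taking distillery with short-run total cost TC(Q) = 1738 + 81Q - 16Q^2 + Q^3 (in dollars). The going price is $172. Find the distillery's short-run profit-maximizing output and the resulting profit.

AVC = 81 - 16Q + Q^2; min AVC = $17 at Q = 8. Since P = $172 ≥ min AVC, the firm produces.
With MC = 81 - 32Q + 3Q^2, P = MC on the upward-sloping part at Q* = 13.
TR = 172·13 = 2236. TC = 1738 + 546 = 2284. Profit = 2236 − 2284 = -$48.
Shutting down would mean losing the fixed cost of $1738, so operating at a loss of $48 is better by $1690.

Profit = -$48 at Q = 13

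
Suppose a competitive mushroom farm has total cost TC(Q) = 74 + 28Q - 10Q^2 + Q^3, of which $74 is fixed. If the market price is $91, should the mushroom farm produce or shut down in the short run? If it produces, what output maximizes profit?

Variable cost is VC = 28Q - 10Q^2 + Q^3, so AVC = VC/Q = 28 - 10Q + Q^2 and MC = dTC/dQ = 28 - 20Q + 3Q^2.
The AVC parabola has its vertex at Q = 10/2 = 5, where AVC = 28 - 10·5 + 5^2 = $3.
P = $91 exceeds min AVC = $3, so the firm stays open.
Set P = MC: 91 = 28 - 20Q + 3Q^2 → -63 - 20Q + 3Q^2 = 0. The roots are Q = -7/3 and Q = 9; the profit-maximizing output is on the rising part of MC, so Q* = 9.
Check: AVC at Q = 9 is $19 ≤ P, so revenue covers variable cost.
Profit = P·Q − TC = 91·9 − 245 = $574.

Produce at Q = 9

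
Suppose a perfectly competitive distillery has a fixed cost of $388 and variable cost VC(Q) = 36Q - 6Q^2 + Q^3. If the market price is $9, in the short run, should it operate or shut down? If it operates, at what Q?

Shut down

Strip out fixed cost: VC = 36Q - 6Q^2 + Q^3. Then AVC = 36 - 6Q + Q^2 and MC = 36 - 12Q + 3Q^2.
AVC hits its minimum where MC = AVC, at Q = 3, giving min AVC = 36 - 6·3 + 3^2 = $27.
P = $9 lies below min AVC = $27; no output level covers variable cost.
The firm minimizes its loss by shutting down and losing only its fixed cost of $388.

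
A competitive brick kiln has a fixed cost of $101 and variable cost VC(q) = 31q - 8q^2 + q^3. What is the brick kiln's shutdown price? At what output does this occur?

$15 per unit, at q = 4

The firm shuts down when price falls below the minimum of average variable cost. AVC = VC/q = 31 - 8q + q^2.
At the minimum of AVC, MC = AVC. MC = 31 - 16q + 3q^2; setting MC = AVC gives 2q^2 - 8q = 0, so q = 4. min AVC = 15.
So the shutdown price is $15.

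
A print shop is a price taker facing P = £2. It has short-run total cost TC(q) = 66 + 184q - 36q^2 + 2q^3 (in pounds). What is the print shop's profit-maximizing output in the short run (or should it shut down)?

Variable cost is VC = 184q - 36q^2 + 2q^3, so AVC = VC/q = 184 - 36q + 2q^2 and MC = dTC/dq = 184 - 72q + 6q^2.
AVC hits its minimum where MC = AVC, at q = 9, giving min AVC = 184 - 36·9 + 2·9^2 = £22.
Since P = £2 < min AVC = £22, price fails to cover variable cost at any output.
The firm minimizes its loss by shutting down and losing only its fixed cost of £66.

Shut down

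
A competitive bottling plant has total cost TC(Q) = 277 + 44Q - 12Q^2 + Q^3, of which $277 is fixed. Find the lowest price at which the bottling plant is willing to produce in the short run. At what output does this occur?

$8 per unit, at Q = 6

Short-run supply begins at min AVC. From VC = 44Q - 12Q^2 + Q^3, AVC = 44 - 12Q + Q^2.
At the minimum of AVC, MC = AVC. MC = 44 - 24Q + 3Q^2; setting MC = AVC gives 2Q^2 - 12Q = 0, so Q = 6. min AVC = 8.
For P < $8 the firm produces nothing.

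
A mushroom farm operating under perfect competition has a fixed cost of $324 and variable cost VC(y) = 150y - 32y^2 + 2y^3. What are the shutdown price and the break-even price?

Shutdown price = min AVC. AVC = 150 - 32y + 2y^2, with vertex at y = 8 and minimum $22.
ATC = 324/y + 150 - 32y + 2y^2. Setting dATC/dy = −324/y^2 − 32 + 4y = 0 gives y = 9 (since 4·9^3 − 32·9^2 = 324).
min ATC = 324/9 + 150 − 32·9 + 2·9^2 = $60. That is the break-even price.
For $22 ≤ P < $60 the firm produces at a loss; below $22 it shuts down.

Shutdown price = $22; break-even price = $60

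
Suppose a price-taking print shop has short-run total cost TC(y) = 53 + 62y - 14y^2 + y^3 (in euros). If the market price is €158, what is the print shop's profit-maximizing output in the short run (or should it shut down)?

Produce at y = 12

Strip out fixed cost: VC = 62y - 14y^2 + y^3. Then AVC = 62 - 14y + y^2 and MC = 62 - 28y + 3y^2.
AVC hits its minimum where MC = AVC, at y = 7, giving min AVC = 62 - 14·7 + 7^2 = €13.
Because €158 ≥ €13, revenue can cover variable cost; the firm operates.
Set P = MC: 158 = 62 - 28y + 3y^2 → -96 - 28y + 3y^2 = 0. The roots are y = -8/3 and y = 12; the profit-maximizing output is on the rising part of MC, so y* = 12.
Check: AVC at y = 12 is €38 ≤ P, so revenue covers variable cost.
Profit = P·y − TC = 158·12 − 509 = €1387.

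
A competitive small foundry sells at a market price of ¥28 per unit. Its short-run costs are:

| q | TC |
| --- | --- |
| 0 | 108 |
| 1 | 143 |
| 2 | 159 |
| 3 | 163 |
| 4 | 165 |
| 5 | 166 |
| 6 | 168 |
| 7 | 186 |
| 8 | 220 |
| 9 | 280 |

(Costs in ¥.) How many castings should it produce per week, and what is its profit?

Compute π = P·q − TC at each output: q=0: -108; q=1: -115; q=2: -103; q=3: -79; q=4: -53; q=5: -26; q=6: 0; q=7: 10; q=8: 4; q=9: -28.
Profit is maximized at q = 7. AVC there is 78/7 = ¥11.14 ≤ P, so producing beats shutting down (which would give -¥108).

q = 7; profit = ¥10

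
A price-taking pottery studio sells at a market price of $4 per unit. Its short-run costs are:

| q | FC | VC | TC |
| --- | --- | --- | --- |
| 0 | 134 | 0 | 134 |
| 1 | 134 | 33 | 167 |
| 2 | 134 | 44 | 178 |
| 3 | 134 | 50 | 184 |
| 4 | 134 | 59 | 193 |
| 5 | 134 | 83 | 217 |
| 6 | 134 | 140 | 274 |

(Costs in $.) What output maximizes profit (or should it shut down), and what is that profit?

q = 0 (shut down); profit = -$134

Profit at each row (π = 4q − TC): q=0: -134; q=1: -163; q=2: -170; q=3: -172; q=4: -177; q=5: -197; q=6: -250.
Profit is highest at q = 0. Equivalently, the lowest AVC in the table is 59/4 ≈ $14.75 at q = 4, and P = $4 falls below it — price never covers variable cost, so the firm shuts down and loses only its fixed cost.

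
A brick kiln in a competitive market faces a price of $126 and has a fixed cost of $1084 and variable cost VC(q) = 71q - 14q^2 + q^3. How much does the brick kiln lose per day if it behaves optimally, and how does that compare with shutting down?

Profit = -$116 at q = 11

AVC = 71 - 14q + q^2 has its minimum $22 at q = 7; price $126 clears that bar, so the firm operates.
MC = 71 - 28q + 3q^2. Setting P = MC and taking the root on the rising branch gives q* = 11.
TR = 126·11 = 1386. TC = 1084 + 418 = 1502. Profit = 1386 − 1502 = -$116.
By producing, the firm covers all variable cost plus $968 of fixed cost; shutting down would lose the full $1084.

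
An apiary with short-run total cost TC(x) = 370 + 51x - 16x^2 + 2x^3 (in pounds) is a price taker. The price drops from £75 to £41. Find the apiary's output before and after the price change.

AVC = 51 - 16x + 2x^2, minimized at x = 4 where min AVC = £19. MC = 51 - 32x + 6x^2.
With P = £75 above the shutdown price, P = MC gives x = 6.
At P = £41 ≥ min AVC, set P = MC: x = 5. The firm stays open but cuts output.

Output falls from 6 to 5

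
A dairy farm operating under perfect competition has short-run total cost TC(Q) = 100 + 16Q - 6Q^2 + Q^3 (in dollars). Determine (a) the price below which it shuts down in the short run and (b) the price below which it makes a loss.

Shutdown price = $7; break-even price = $31

Shutdown price = min AVC. AVC = 16 - 6Q + Q^2, with vertex at Q = 3 and minimum $7.
ATC = 100/Q + 16 - 6Q + Q^2. Setting dATC/dQ = −100/Q^2 − 6 + 2Q = 0 gives Q = 5 (since 2·5^3 − 6·5^2 = 100).
min ATC = 100/5 + 16 − 6·5 + 5^2 = $31. That is the break-even price.
Between these two prices the firm operates at a loss; above $31 it earns a profit.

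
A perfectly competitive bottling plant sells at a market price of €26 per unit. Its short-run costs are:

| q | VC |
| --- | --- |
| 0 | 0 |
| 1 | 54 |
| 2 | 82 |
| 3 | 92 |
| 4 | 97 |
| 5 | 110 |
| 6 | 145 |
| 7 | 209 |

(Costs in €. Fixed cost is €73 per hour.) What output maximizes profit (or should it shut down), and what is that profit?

Compute π = P·q − TC at each output: q=0: -73; q=1: -101; q=2: -103; q=3: -87; q=4: -66; q=5: -53; q=6: -62; q=7: -100.
Profit is maximized at q = 5. AVC there is 110/5 = €22 ≤ P, so producing beats shutting down (which would give -€73).

q = 5; profit = -€53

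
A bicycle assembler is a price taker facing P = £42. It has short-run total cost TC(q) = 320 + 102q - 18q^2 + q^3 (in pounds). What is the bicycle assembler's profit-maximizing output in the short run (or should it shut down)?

Produce at q = 10

Strip out fixed cost: VC = 102q - 18q^2 + q^3. Then AVC = 102 - 18q + q^2 and MC = 102 - 36q + 3q^2.
AVC is minimized where dAVC/dq = -18 + 2q = 0, at q = 9; min AVC = 102 - 18·9 + 9^2 = £21.
P = £42 exceeds min AVC = £21, so the firm stays open.
P = MC gives 60 - 36q + 3q^2 = 0, with roots 2 and 10. Take the larger (rising MC): q* = 10.
Check: AVC at q = 10 is £22 ≤ P, so revenue covers variable cost.
Profit = P·q − TC = 42·10 − 540 = -£120, a loss, but smaller than the £320 fixed cost the firm would lose by shutting down.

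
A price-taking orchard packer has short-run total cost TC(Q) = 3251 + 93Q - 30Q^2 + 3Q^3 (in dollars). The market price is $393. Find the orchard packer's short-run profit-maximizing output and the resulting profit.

AVC = 93 - 30Q + 3Q^2 has its minimum $18 at Q = 5; price $393 clears that bar, so the firm operates.
With MC = 93 - 60Q + 9Q^2, P = MC on the upward-sloping part at Q* = 10.
TR = 393·10 = 3930. TC = 3251 + 930 = 4181. Profit = 3930 − 4181 = -$251.
Shutting down would mean losing the fixed cost of $3251, so operating at a loss of $251 is better by $3000.

Profit = -$251 at Q = 10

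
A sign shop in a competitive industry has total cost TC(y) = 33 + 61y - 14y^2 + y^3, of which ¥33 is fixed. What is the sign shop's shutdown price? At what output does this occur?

The shutdown price is the minimum of AVC. VC = 61y - 14y^2 + y^3, so AVC = 61 - 14y + y^2.
At the minimum of AVC, MC = AVC. MC = 61 - 28y + 3y^2; setting MC = AVC gives 2y^2 - 14y = 0, so y = 7. min AVC = 12.
So the shutdown price is ¥12.

¥12 per unit, at y = 7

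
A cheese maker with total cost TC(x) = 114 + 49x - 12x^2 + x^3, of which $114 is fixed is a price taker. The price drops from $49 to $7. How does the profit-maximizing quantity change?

MC = 49 - 24x + 3x^2; the shutdown threshold is min AVC = $13 (at x = 6).
With P = $49 above the shutdown price, P = MC gives x = 8.
At P = $7 < min AVC = $13, price no longer covers variable cost at any output, so the firm shuts down: x = 0.

Output falls from 8 to 0 (the firm shuts down)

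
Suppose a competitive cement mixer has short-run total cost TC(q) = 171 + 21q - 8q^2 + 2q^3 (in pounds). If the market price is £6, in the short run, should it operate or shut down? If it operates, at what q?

From TC, MC = TC'(q) = 21 - 16q + 6q^2 and AVC = VC/q = 21 - 8q + 2q^2.
AVC is minimized where dAVC/dq = -8 + 4q = 0, at q = 2; min AVC = 21 - 8·2 + 2·2^2 = £13.
P = £6 lies below min AVC = £13; no output level covers variable cost.
Best response: produce nothing and absorb the £171 fixed cost.

Shut down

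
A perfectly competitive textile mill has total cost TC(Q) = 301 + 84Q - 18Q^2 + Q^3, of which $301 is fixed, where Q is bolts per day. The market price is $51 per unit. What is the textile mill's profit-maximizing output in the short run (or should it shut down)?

Variable cost is VC = 84Q - 18Q^2 + Q^3, so AVC = VC/Q = 84 - 18Q + Q^2 and MC = dTC/dQ = 84 - 36Q + 3Q^2.
AVC is minimized where dAVC/dQ = -18 + 2Q = 0, at Q = 9; min AVC = 84 - 18·9 + 9^2 = $3.
Because $51 ≥ $3, revenue can cover variable cost; the firm operates.
Solving P = MC: 33 - 36Q + 3Q^2 = 0 ⇒ Q = 1 or 11. On the upward-sloping branch, Q* = 11.
Check: AVC at Q = 11 is $7 ≤ P, so revenue covers variable cost.
Profit = P·Q − TC = 51·11 − 378 = $183.

Produce at Q = 11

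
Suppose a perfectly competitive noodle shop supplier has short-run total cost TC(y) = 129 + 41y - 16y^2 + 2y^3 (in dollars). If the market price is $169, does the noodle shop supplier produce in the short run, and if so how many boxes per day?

Produce at y = 8

Strip out fixed cost: VC = 41y - 16y^2 + 2y^3. Then AVC = 41 - 16y + 2y^2 and MC = 41 - 32y + 6y^2.
AVC is minimized where dAVC/dy = -16 + 4y = 0, at y = 4; min AVC = 41 - 16·4 + 2·4^2 = $9.
Because $169 ≥ $9, revenue can cover variable cost; the firm operates.
Set P = MC: 169 = 41 - 32y + 6y^2 → -128 - 32y + 6y^2 = 0. The roots are y = -8/3 and y = 8; the profit-maximizing output is on the rising part of MC, so y* = 8.
Check: AVC at y = 8 is $41 ≤ P, so revenue covers variable cost.
Profit = P·y − TC = 169·8 − 457 = $895.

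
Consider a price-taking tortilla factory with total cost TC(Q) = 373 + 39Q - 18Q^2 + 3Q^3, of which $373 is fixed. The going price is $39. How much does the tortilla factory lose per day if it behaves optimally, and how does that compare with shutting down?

AVC = 39 - 18Q + 3Q^2; min AVC = $12 at Q = 3. Since P = $39 ≥ min AVC, the firm produces.
MC = 39 - 36Q + 9Q^2. Setting P = MC and taking the root on the rising branch gives Q* = 4.
TR = 39·4 = 156. TC = 373 + 60 = 433. Profit = 156 − 433 = -$277.
That loss of $277 beats the $373 the firm would lose by shutting down; producing recovers $96 of fixed cost.

Profit = -$277 at Q = 4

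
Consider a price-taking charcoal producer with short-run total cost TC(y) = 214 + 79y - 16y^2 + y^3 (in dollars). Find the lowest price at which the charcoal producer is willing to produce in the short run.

Short-run supply begins at min AVC. From VC = 79y - 16y^2 + y^3, AVC = 79 - 16y + y^2.
At the minimum of AVC, MC = AVC. MC = 79 - 32y + 3y^2; setting MC = AVC gives 2y^2 - 16y = 0, so y = 8. min AVC = 15.
So the shutdown price is $15.

$15 per unit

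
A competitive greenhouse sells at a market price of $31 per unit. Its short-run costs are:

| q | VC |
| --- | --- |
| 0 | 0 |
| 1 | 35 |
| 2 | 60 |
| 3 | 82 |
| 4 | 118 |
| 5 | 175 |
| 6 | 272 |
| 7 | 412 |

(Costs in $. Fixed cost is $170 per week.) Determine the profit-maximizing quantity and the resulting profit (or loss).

Tabulate TR − TC: q=0: -170; q=1: -174; q=2: -168; q=3: -159; q=4: -164; q=5: -190; q=6: -256; q=7: -365.
Profit is maximized at q = 3. AVC there is 82/3 = $27.33 ≤ P, so producing beats shutting down (which would give -$170).

q = 3; profit = -$159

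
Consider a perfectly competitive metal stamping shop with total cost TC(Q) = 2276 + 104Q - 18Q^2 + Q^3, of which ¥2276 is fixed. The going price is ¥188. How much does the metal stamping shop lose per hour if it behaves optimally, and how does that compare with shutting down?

AVC = 104 - 18Q + Q^2; min AVC = ¥23 at Q = 9. Since P = ¥188 ≥ min AVC, the firm produces.
MC = 104 - 36Q + 3Q^2. Setting P = MC and taking the root on the rising branch gives Q* = 14.
TR = 188·14 = 2632. TC = 2276 + 672 = 2948. Profit = 2632 − 2948 = -¥316.
Shutting down would mean losing the fixed cost of ¥2276, so operating at a loss of ¥316 is better by ¥1960.

Profit = -¥316 at Q = 14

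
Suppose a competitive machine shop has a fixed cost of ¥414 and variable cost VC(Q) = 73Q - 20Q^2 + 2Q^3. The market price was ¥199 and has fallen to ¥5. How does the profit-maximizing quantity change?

AVC = 73 - 20Q + 2Q^2, minimized at Q = 5 where min AVC = ¥23. MC = 73 - 40Q + 6Q^2.
At P = ¥199 ≥ min AVC, set P = MC on the rising branch: Q = 9.
At P = ¥5 < min AVC = ¥23, price no longer covers variable cost at any output, so the firm shuts down: Q = 0.

Output falls from 9 to 0 (the firm shuts down)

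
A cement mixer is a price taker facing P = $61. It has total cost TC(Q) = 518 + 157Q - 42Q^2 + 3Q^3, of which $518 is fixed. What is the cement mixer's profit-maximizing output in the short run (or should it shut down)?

From TC, MC = TC'(Q) = 157 - 84Q + 9Q^2 and AVC = VC/Q = 157 - 42Q + 3Q^2.
The AVC parabola has its vertex at Q = 42/6 = 7, where AVC = 157 - 42·7 + 3·7^2 = $10.
P = $61 exceeds min AVC = $10, so the firm stays open.
Solving P = MC: 96 - 84Q + 9Q^2 = 0 ⇒ Q = 4/3 or 8. On the upward-sloping branch, Q* = 8.
Check: AVC at Q = 8 is $13 ≤ P, so revenue covers variable cost.
Profit = P·Q − TC = 61·8 − 622 = -$134, a loss, but smaller than the $518 fixed cost the firm would lose by shutting down.

Produce at Q = 8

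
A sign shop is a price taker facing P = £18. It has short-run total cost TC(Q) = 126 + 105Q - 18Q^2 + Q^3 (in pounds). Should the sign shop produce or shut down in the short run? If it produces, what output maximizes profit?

Shut down

From TC, MC = TC'(Q) = 105 - 36Q + 3Q^2 and AVC = VC/Q = 105 - 18Q + Q^2.
The AVC parabola has its vertex at Q = 18/2 = 9, where AVC = 105 - 18·9 + 9^2 = £24.
P = £18 lies below min AVC = £24; no output level covers variable cost.
The firm minimizes its loss by shutting down and losing only its fixed cost of £126.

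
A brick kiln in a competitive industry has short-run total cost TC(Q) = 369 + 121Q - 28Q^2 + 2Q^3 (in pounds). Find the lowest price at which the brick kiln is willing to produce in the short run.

£23 per unit

Short-run supply begins at min AVC. From VC = 121Q - 28Q^2 + 2Q^3, AVC = 121 - 28Q + 2Q^2.
dAVC/dQ = -28 + 4Q = 0 gives Q = 7. min AVC = 121 - 28·7 + 2·7^2 = 23.
So the shutdown price is £23.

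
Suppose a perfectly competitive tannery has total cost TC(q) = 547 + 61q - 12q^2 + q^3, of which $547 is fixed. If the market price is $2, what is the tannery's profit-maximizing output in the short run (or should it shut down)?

Variable cost is VC = 61q - 12q^2 + q^3, so AVC = VC/q = 61 - 12q + q^2 and MC = dTC/dq = 61 - 24q + 3q^2.
AVC is minimized where dAVC/dq = -12 + 2q = 0, at q = 6; min AVC = 61 - 12·6 + 6^2 = $25.
P = $2 lies below min AVC = $25; no output level covers variable cost.
The firm minimizes its loss by shutting down and losing only its fixed cost of $547.

Shut down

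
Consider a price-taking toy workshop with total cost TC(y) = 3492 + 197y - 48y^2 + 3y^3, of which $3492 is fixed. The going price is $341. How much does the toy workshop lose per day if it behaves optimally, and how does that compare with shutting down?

AVC = 197 - 48y + 3y^2 has its minimum $5 at y = 8; price $341 clears that bar, so the firm operates.
MC = 197 - 96y + 9y^2. Setting P = MC and taking the root on the rising branch gives y* = 12.
TR = 341·12 = 4092. TC = 3492 + 636 = 4128. Profit = 4092 − 4128 = -$36.
That loss of $36 beats the $3492 the firm would lose by shutting down; producing recovers $3456 of fixed cost.

Profit = -$36 at y = 12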